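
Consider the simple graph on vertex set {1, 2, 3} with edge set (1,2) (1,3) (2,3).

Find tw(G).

A width-2 tree decomposition is:
Bags: B1 = {1, 2, 3}
Tree: (single bag)
With just one bag of size 3, the width is 3 − 1 = 2, so tw(G) ≤ 2. For the lower bound, the 3 vertices {1, 2, 3} are pairwise adjacent, and any tree decomposition puts a clique entirely inside one bag — forcing width ≥ 2. The upper and lower bounds meet at 2, so that is the treewidth.

2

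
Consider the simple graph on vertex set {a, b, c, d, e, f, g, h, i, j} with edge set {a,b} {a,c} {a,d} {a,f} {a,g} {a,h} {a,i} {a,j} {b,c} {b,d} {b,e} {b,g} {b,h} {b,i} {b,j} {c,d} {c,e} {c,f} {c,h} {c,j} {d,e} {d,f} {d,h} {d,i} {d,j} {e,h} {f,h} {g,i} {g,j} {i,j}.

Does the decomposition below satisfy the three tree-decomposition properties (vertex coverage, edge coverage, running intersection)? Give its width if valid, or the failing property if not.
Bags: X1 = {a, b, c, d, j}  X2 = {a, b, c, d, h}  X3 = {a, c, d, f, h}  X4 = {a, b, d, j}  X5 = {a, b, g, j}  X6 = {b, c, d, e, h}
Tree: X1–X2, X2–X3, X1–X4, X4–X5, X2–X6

No — vertex i appears in no bag.

A tree decomposition must satisfy three properties: every vertex lies in some bag; for every edge, both endpoints lie together in some bag; and for every vertex, the bags containing it form a connected subtree. Here vertex i appears in no bag, so the decomposition is invalid.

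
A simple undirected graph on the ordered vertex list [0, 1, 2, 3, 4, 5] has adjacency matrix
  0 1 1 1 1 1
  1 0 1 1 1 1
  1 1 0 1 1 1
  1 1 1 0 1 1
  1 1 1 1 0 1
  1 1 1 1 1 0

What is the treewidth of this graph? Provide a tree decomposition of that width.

A single bag containing all 6 vertices is trivially a valid decomposition of width 5. For the lower bound, the 6 vertices {0, 1, 2, 3, 4, 5} are pairwise adjacent, and any tree decomposition puts a clique entirely inside one bag — forcing width ≥ 5. The upper and lower bounds meet at 5, so that is the treewidth.

Treewidth 5.
Bags: B1 = {0, 1, 2, 3, 4, 5}
Tree: (single bag)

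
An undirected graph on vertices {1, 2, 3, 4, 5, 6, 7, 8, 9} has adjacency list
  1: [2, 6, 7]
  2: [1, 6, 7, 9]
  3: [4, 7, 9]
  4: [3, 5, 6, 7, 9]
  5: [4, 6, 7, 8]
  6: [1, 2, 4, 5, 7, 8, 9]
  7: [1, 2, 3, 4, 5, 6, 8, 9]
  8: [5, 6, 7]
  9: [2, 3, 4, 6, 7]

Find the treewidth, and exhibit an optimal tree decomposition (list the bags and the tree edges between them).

Every bag has size at most 4, so the width is 4 − 1 = 3 and tw(G) ≤ 3. On the other hand G contains the 4-clique {3, 4, 7, 9}. A clique must lie in a single bag of any decomposition, so no decomposition can have width below 3. Hence tw(G) = 3 exactly.

Treewidth 3.
Bags: B1 = {2, 6, 7, 9}  B2 = {1, 2, 6, 7}  B3 = {4, 6, 7, 9}  B4 = {4, 5, 6, 7}  B5 = {3, 4, 7, 9}  B6 = {5, 6, 7, 8}
Tree: B1–B2, B1–B3, B3–B4, B3–B5, B4–B6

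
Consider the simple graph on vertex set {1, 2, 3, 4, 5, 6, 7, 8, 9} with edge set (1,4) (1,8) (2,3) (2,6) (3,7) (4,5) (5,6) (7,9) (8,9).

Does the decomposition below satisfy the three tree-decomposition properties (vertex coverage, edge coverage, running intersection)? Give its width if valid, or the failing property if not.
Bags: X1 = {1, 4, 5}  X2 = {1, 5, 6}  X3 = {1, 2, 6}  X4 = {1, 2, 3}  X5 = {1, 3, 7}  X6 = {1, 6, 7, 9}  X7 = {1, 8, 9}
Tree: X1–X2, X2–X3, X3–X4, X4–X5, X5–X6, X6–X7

A tree decomposition must satisfy three properties: every vertex lies in some bag; for every edge, both endpoints lie together in some bag; and for every vertex, the bags containing it form a connected subtree. Here bags containing vertex 6 are not connected in the tree, so the decomposition is invalid.

No — bags containing vertex 6 are not connected in the tree.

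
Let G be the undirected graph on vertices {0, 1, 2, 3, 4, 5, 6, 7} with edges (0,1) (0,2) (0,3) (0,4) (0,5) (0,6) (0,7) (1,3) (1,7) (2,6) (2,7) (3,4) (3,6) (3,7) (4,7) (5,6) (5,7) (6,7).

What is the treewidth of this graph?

A width-3 tree decomposition is:
Bags: B1 = {0, 3, 6, 7}  B2 = {0, 5, 6, 7}  B3 = {0, 2, 6, 7}  B4 = {0, 1, 3, 7}  B5 = {0, 3, 4, 7}
Tree: B1–B2, B1–B3, B1–B4, B1–B5
Each bag holds 4 vertices, so the decomposition has width 3, which upper-bounds the treewidth. On the other hand G contains the 4-clique {0, 2, 6, 7}. A clique must lie in a single bag of any decomposition, so no decomposition can have width below 3. Hence tw(G) = 3 exactly.

3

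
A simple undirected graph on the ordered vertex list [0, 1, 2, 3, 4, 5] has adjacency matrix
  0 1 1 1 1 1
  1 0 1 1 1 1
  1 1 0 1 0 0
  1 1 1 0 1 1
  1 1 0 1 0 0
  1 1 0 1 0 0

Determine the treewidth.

3

A width-3 tree decomposition is:
Bags: B1 = {0, 1, 2, 3}  B2 = {0, 1, 3, 4}  B3 = {0, 1, 3, 5}
Tree: B1–B2, B2–B3
Every bag has size at most 4, so the width is 4 − 1 = 3 and tw(G) ≤ 3. For the lower bound, the 4 vertices {0, 1, 2, 3} are pairwise adjacent, and any tree decomposition puts a clique entirely inside one bag — forcing width ≥ 3. Therefore the treewidth is 3.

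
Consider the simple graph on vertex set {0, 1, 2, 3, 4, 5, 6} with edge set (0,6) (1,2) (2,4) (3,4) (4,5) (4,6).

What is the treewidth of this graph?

1

A width-1 tree decomposition is:
Bags: B1 = {2, 4}  B2 = {4, 6}  B3 = {4, 5}  B4 = {1, 2}  B5 = {0, 6}  B6 = {3, 4}
Tree: B1–B2, B2–B3, B1–B4, B2–B5, B2–B6
Every bag has size at most 2, so the width is 2 − 1 = 1 and tw(G) ≤ 1. Since G has at least one edge (e.g. 2–4), it is not an edgeless graph, so tw(G) ≥ 1. Hence tw(G) = 1 exactly.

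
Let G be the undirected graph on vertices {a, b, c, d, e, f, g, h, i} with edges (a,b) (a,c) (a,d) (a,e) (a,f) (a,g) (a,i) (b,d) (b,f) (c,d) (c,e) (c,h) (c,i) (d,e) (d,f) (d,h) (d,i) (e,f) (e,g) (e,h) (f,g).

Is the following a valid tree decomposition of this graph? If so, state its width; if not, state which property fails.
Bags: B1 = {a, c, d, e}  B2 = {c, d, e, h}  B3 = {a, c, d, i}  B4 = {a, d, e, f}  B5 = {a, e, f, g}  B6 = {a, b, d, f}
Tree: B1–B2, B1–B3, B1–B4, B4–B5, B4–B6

Vertex coverage: the bags together contain {a, b, c, d, e, f, g, h, i}, the full vertex set. Edge coverage: each edge of G has both endpoints in at least one bag. Running intersection: for every vertex, the bags containing it form a connected subtree. All three properties hold, so this is a valid tree decomposition of width max|bag| − 1 = 3, and hence tw(G) ≤ 3.

Yes; width 3.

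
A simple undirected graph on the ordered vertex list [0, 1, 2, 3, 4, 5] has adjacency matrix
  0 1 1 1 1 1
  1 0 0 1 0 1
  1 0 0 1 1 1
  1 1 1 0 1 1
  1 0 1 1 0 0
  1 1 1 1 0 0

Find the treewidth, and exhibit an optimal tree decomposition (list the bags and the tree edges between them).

The largest bag has 4 vertices, giving width 3; this decomposition certifies tw(G) ≤ 3. Conversely, {0, 1, 3, 5} is a clique of size 4, and the vertices of any clique must share a bag in every tree decomposition; so some bag has ≥ 4 vertices and tw(G) ≥ 3. Hence tw(G) = 3 exactly.

Treewidth 3.
One such decomposition:
Bags: B1 = {0, 2, 3, 5}  B2 = {0, 1, 3, 5}  B3 = {0, 2, 3, 4}
Tree: B1–B2, B1–B3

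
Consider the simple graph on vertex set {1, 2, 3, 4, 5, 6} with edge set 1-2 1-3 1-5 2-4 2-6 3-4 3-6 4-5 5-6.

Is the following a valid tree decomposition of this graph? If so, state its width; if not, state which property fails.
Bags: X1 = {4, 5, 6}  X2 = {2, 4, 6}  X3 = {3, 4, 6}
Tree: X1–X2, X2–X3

No — vertex 1 appears in no bag.

A tree decomposition must satisfy three properties: every vertex lies in some bag; for every edge, both endpoints lie together in some bag; and for every vertex, the bags containing it form a connected subtree. Here vertex 1 appears in no bag, so the decomposition is invalid.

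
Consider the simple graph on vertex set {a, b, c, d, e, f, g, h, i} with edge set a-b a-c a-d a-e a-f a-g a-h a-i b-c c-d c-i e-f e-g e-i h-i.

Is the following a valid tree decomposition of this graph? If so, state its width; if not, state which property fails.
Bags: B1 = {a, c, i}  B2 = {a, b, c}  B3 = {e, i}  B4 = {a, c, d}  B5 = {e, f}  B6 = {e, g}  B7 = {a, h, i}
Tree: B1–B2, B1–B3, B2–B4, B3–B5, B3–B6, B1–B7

A tree decomposition must satisfy three properties: every vertex lies in some bag; for every edge, both endpoints lie together in some bag; and for every vertex, the bags containing it form a connected subtree. Here edge (a,e) lies in no bag, so the decomposition is invalid.

No — edge (a,e) lies in no bag.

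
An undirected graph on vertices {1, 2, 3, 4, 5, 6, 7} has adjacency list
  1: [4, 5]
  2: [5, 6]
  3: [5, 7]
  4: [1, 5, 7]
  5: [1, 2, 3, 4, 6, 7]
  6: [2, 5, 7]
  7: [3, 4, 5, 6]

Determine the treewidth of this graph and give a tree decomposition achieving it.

Each bag holds 3 vertices, so the decomposition has width 2, which upper-bounds the treewidth. For the lower bound, the 3 vertices {1, 4, 5} are pairwise adjacent, and any tree decomposition puts a clique entirely inside one bag — forcing width ≥ 2. The upper and lower bounds meet at 2, so that is the treewidth.

Treewidth 2.
One optimal decomposition is:
Bags: B1 = {4, 5, 7}  B2 = {1, 4, 5}  B3 = {5, 6, 7}  B4 = {3, 5, 7}  B5 = {2, 5, 6}
Tree: B1–B2, B1–B3, B3–B4, B3–B5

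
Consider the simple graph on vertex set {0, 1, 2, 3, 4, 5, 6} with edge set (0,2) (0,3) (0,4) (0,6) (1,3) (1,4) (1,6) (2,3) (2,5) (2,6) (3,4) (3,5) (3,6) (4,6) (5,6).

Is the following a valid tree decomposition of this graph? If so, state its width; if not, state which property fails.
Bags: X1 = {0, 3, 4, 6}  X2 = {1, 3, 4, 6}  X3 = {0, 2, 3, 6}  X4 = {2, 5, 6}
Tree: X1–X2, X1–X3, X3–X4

No — edge (3,5) lies in no bag.

A tree decomposition must satisfy three properties: every vertex lies in some bag; for every edge, both endpoints lie together in some bag; and for every vertex, the bags containing it form a connected subtree. Here edge (3,5) lies in no bag, so the decomposition is invalid.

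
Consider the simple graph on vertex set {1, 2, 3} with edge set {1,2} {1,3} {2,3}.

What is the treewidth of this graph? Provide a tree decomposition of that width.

Treewidth 2.
One optimal decomposition is:
Bags: B1 = {1, 2, 3}
Tree: (single bag)

With just one bag of size 3, the width is 3 − 1 = 2, so tw(G) ≤ 2. On the other hand G contains the 3-clique {1, 2, 3}. A clique must lie in a single bag of any decomposition, so no decomposition can have width below 2. The upper and lower bounds meet at 2, so that is the treewidth.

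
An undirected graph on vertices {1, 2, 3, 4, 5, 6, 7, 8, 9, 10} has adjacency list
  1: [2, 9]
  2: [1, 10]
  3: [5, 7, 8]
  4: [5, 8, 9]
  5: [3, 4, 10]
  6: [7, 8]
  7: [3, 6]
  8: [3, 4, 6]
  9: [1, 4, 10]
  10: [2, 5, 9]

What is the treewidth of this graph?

2

A width-2 tree decomposition is:
Bags: B1 = {3, 6, 7}  B2 = {3, 6, 8}  B3 = {3, 5, 8}  B4 = {4, 5, 8}  B5 = {4, 5, 10}  B6 = {4, 9, 10}  B7 = {2, 9, 10}  B8 = {1, 2, 9}
Tree: B1–B2, B2–B3, B3–B4, B4–B5, B5–B6, B6–B7, B7–B8
Each bag holds 3 vertices, so the decomposition has width 2, which upper-bounds the treewidth. Since 7–6–8–3–7 is a cycle in G, G is not acyclic. Forests are exactly the graphs of treewidth ≤ 1, so tw(G) ≥ 2. The upper and lower bounds meet at 2, so that is the treewidth.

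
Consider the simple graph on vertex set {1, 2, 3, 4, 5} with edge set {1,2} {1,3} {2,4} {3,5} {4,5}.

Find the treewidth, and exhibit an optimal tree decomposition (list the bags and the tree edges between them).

Every bag has size at most 3, so the width is 3 − 1 = 2 and tw(G) ≤ 2. For the lower bound, G contains the cycle 4–5–3–1–2–4, so G is not a forest; only forests have treewidth ≤ 1, hence tw(G) ≥ 2. Combining the bounds, tw(G) = 2.

Treewidth 2.
Bags: B1 = {3, 4, 5}  B2 = {1, 3, 4}  B3 = {1, 2, 4}
Tree: B1–B2, B2–B3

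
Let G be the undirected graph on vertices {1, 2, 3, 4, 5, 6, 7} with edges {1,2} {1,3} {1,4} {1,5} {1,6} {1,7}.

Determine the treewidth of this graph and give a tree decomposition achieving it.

The largest bag has 2 vertices, giving width 1; this decomposition certifies tw(G) ≤ 1. Any graph with an edge has treewidth ≥ 1, and G has the edge 1–5. The upper and lower bounds meet at 1, so that is the treewidth.

Treewidth 1.
One optimal decomposition is:
Bags: B1 = {1, 5}  B2 = {1, 2}  B3 = {1, 4}  B4 = {1, 3}  B5 = {1, 6}  B6 = {1, 7}
Tree: B1–B2, B1–B3, B1–B4, B4–B5, B2–B6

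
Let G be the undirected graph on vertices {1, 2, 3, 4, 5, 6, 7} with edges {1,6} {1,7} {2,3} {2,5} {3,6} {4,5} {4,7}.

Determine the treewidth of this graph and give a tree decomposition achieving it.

Treewidth 2.
One optimal decomposition is:
Bags: B1 = {2, 3, 5}  B2 = {3, 4, 5}  B3 = {3, 4, 7}  B4 = {1, 3, 7}  B5 = {1, 3, 6}
Tree: B1–B2, B2–B3, B3–B4, B4–B5

The largest bag has 3 vertices, giving width 2; this decomposition certifies tw(G) ≤ 2. Since 3–2–5–4–7–1–6–3 is a cycle in G, G is not acyclic. Forests are exactly the graphs of treewidth ≤ 1, so tw(G) ≥ 2. Hence tw(G) = 2 exactly.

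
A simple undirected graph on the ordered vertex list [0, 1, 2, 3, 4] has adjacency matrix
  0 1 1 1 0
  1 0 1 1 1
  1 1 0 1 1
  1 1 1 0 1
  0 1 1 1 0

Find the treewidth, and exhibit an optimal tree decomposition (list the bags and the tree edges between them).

The largest bag has 4 vertices, giving width 3; this decomposition certifies tw(G) ≤ 3. On the other hand G contains the 4-clique {0, 1, 2, 3}. A clique must lie in a single bag of any decomposition, so no decomposition can have width below 3. Combining the bounds, tw(G) = 3.

Treewidth 3.
One optimal decomposition is:
Bags: B1 = {0, 1, 2, 3}  B2 = {1, 2, 3, 4}
Tree: B1–B2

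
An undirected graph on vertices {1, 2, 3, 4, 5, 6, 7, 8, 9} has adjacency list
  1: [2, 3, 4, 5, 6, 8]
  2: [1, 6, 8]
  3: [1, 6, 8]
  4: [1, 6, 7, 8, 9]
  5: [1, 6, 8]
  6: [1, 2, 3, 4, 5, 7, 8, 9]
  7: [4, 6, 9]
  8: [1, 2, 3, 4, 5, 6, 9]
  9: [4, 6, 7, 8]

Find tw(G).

A width-3 tree decomposition is:
Bags: B1 = {4, 6, 8, 9}  B2 = {4, 6, 7, 9}  B3 = {1, 4, 6, 8}  B4 = {1, 2, 6, 8}  B5 = {1, 3, 6, 8}  B6 = {1, 5, 6, 8}
Tree: B1–B2, B1–B3, B3–B4, B3–B5, B3–B6
Every bag has size at most 4, so the width is 4 − 1 = 3 and tw(G) ≤ 3. Conversely, {1, 2, 6, 8} is a clique of size 4, and the vertices of any clique must share a bag in every tree decomposition; so some bag has ≥ 4 vertices and tw(G) ≥ 3. Therefore the treewidth is 3.

3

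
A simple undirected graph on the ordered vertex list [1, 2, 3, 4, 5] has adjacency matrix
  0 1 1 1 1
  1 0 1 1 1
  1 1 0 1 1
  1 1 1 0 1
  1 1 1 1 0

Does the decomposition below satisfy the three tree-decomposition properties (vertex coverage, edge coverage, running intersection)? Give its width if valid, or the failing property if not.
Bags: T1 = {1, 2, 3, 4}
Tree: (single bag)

No — vertex 5 appears in no bag.

A tree decomposition must satisfy three properties: every vertex lies in some bag; for every edge, both endpoints lie together in some bag; and for every vertex, the bags containing it form a connected subtree. Here vertex 5 appears in no bag, so the decomposition is invalid.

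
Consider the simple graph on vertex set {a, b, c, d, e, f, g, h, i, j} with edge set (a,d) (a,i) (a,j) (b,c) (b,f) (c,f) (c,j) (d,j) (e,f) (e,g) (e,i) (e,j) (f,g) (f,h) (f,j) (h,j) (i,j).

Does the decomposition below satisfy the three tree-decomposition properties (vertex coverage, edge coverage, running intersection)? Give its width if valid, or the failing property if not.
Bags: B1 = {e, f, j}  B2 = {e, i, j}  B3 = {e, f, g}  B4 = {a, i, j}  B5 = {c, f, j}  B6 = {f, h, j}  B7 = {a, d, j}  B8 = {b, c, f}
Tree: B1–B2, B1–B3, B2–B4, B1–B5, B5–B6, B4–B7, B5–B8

Yes; width 2.

Checking the three conditions: (i) the bags cover all of {a, b, c, d, e, f, g, h, i, j}; (ii) for each edge, some bag contains both endpoints; (iii) the bags containing any fixed vertex form a subtree. All hold, so the decomposition is valid with width 3 − 1 = 2.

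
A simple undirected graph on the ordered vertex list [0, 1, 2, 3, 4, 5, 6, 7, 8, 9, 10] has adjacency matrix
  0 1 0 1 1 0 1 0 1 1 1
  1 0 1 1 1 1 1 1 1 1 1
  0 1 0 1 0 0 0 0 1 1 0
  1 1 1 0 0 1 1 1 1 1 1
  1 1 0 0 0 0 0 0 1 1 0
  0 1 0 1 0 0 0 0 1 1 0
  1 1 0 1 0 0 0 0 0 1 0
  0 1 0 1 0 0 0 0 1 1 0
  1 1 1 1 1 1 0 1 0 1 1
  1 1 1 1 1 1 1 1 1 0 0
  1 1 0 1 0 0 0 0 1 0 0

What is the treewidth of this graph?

4

A width-4 tree decomposition is:
Bags: B1 = {0, 1, 3, 8, 9}  B2 = {0, 1, 4, 8, 9}  B3 = {1, 2, 3, 8, 9}  B4 = {0, 1, 3, 8, 10}  B5 = {0, 1, 3, 6, 9}  B6 = {1, 3, 5, 8, 9}  B7 = {1, 3, 7, 8, 9}
Tree: B1–B2, B1–B3, B1–B4, B1–B5, B1–B6, B1–B7
Every bag has size at most 5, so the width is 5 − 1 = 4 and tw(G) ≤ 4. Conversely, {0, 1, 3, 8, 9} is a clique of size 5, and the vertices of any clique must share a bag in every tree decomposition; so some bag has ≥ 5 vertices and tw(G) ≥ 4. The upper and lower bounds meet at 4, so that is the treewidth.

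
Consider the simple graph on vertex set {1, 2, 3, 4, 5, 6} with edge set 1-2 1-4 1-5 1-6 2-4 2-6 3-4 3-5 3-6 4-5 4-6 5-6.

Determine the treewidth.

A width-3 tree decomposition is:
Bags: B1 = {1, 4, 5, 6}  B2 = {3, 4, 5, 6}  B3 = {1, 2, 4, 6}
Tree: B1–B2, B1–B3
Each bag holds 4 vertices, so the decomposition has width 3, which upper-bounds the treewidth. Conversely, {1, 2, 4, 6} is a clique of size 4, and the vertices of any clique must share a bag in every tree decomposition; so some bag has ≥ 4 vertices and tw(G) ≥ 3. Hence tw(G) = 3 exactly.

3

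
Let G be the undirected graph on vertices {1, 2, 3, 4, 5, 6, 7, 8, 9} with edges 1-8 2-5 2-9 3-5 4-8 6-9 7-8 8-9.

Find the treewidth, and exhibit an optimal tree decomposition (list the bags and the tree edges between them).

Treewidth 1.
Bags: B1 = {8, 9}  B2 = {7, 8}  B3 = {2, 9}  B4 = {6, 9}  B5 = {4, 8}  B6 = {2, 5}  B7 = {3, 5}  B8 = {1, 8}
Tree: B1–B2, B1–B3, B1–B4, B2–B5, B3–B6, B6–B7, B2–B8

Each bag holds 2 vertices, so the decomposition has width 1, which upper-bounds the treewidth. Since G has at least one edge (e.g. 8–9), it is not an edgeless graph, so tw(G) ≥ 1. The upper and lower bounds meet at 1, so that is the treewidth.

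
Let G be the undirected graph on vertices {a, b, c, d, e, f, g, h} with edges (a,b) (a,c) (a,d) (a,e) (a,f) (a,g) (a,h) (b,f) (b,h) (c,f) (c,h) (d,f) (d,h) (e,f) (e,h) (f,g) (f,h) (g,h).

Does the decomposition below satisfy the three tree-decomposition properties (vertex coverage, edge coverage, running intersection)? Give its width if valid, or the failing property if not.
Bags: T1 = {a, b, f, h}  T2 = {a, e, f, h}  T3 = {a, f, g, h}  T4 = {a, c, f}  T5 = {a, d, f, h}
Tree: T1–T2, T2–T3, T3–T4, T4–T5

A tree decomposition must satisfy three properties: every vertex lies in some bag; for every edge, both endpoints lie together in some bag; and for every vertex, the bags containing it form a connected subtree. Here edge (h,c) lies in no bag, so the decomposition is invalid.

No — edge (h,c) lies in no bag.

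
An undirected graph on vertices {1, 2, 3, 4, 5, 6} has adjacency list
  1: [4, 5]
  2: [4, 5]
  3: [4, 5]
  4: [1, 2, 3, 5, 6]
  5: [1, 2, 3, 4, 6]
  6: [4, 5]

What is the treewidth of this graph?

A width-2 tree decomposition is:
Bags: B1 = {3, 4, 5}  B2 = {4, 5, 6}  B3 = {1, 4, 5}  B4 = {2, 4, 5}
Tree: B1–B2, B2–B3, B3–B4
The largest bag has 3 vertices, giving width 2; this decomposition certifies tw(G) ≤ 2. On the other hand G contains the 3-clique {1, 4, 5}. A clique must lie in a single bag of any decomposition, so no decomposition can have width below 2. The upper and lower bounds meet at 2, so that is the treewidth.

2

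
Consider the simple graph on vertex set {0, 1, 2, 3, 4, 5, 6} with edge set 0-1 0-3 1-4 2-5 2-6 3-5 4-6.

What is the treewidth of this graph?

A width-2 tree decomposition is:
Bags: B1 = {2, 4, 6}  B2 = {1, 2, 4}  B3 = {0, 1, 2}  B4 = {0, 2, 3}  B5 = {2, 3, 5}
Tree: B1–B2, B2–B3, B3–B4, B4–B5
Every bag has size at most 3, so the width is 3 − 1 = 2 and tw(G) ≤ 2. The edges 2–6–4–1–0–3–5–2 form a cycle, so G is not a tree and its treewidth is at least 2. Combining the bounds, tw(G) = 2.

2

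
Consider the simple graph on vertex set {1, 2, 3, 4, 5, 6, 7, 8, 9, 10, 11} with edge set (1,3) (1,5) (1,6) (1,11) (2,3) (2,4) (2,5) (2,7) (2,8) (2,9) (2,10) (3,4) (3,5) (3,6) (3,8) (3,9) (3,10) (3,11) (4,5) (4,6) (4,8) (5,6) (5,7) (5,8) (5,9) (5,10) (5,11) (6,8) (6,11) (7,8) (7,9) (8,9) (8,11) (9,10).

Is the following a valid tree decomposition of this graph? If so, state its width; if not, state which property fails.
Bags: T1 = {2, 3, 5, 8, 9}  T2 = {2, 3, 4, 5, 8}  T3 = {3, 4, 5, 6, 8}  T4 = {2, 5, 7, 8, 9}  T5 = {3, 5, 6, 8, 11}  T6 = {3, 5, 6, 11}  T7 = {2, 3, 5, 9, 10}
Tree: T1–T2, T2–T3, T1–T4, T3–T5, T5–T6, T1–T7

A tree decomposition must satisfy three properties: every vertex lies in some bag; for every edge, both endpoints lie together in some bag; and for every vertex, the bags containing it form a connected subtree. Here vertex 1 appears in no bag, so the decomposition is invalid.

No — vertex 1 appears in no bag.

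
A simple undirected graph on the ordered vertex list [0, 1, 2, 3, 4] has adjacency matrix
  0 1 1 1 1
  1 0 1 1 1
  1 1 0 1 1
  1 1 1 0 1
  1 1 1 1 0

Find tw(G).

4

A width-4 tree decomposition is:
Bags: B1 = {0, 1, 2, 3, 4}
Tree: (single bag)
With just one bag of size 5, the width is 5 − 1 = 4, so tw(G) ≤ 4. For the lower bound, the 5 vertices {0, 1, 2, 3, 4} are pairwise adjacent, and any tree decomposition puts a clique entirely inside one bag — forcing width ≥ 4. The upper and lower bounds meet at 4, so that is the treewidth.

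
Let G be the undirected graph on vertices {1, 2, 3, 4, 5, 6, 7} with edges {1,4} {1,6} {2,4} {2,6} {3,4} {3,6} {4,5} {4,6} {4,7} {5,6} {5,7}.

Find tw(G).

A width-2 tree decomposition is:
Bags: B1 = {3, 4, 6}  B2 = {4, 5, 6}  B3 = {4, 5, 7}  B4 = {1, 4, 6}  B5 = {2, 4, 6}
Tree: B1–B2, B2–B3, B2–B4, B2–B5
Every bag has size at most 3, so the width is 3 − 1 = 2 and tw(G) ≤ 2. On the other hand G contains the 3-clique {1, 4, 6}. A clique must lie in a single bag of any decomposition, so no decomposition can have width below 2. The upper and lower bounds meet at 2, so that is the treewidth.

2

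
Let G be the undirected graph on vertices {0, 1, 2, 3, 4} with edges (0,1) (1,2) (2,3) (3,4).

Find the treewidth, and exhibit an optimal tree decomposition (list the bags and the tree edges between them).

Each bag holds 2 vertices, so the decomposition has width 1, which upper-bounds the treewidth. Any graph with an edge has treewidth ≥ 1, and G has the edge 4–3. Combining the bounds, tw(G) = 1.

Treewidth 1.
One such decomposition:
Bags: B1 = {3, 4}  B2 = {2, 3}  B3 = {1, 2}  B4 = {0, 1}
Tree: B1–B2, B2–B3, B3–B4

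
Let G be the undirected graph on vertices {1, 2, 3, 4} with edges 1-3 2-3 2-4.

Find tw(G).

A width-1 tree decomposition is:
Bags: B1 = {2, 4}  B2 = {2, 3}  B3 = {1, 3}
Tree: B1–B2, B2–B3
The largest bag has 2 vertices, giving width 1; this decomposition certifies tw(G) ≤ 1. Any graph with an edge has treewidth ≥ 1, and G has the edge 4–2. Therefore the treewidth is 1.

1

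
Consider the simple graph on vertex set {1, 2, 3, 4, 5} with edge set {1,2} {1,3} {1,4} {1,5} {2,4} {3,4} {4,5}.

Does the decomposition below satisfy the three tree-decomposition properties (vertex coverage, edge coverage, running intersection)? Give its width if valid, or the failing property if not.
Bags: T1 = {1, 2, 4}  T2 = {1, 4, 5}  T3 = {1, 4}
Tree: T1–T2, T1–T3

No — vertex 3 appears in no bag.

A tree decomposition must satisfy three properties: every vertex lies in some bag; for every edge, both endpoints lie together in some bag; and for every vertex, the bags containing it form a connected subtree. Here vertex 3 appears in no bag, so the decomposition is invalid.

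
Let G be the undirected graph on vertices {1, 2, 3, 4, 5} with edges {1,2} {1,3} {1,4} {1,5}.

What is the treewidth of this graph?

1

A width-1 tree decomposition is:
Bags: B1 = {1, 2}  B2 = {1, 4}  B3 = {1, 3}  B4 = {1, 5}
Tree: B1–B2, B1–B3, B2–B4
Every bag has size at most 2, so the width is 2 − 1 = 1 and tw(G) ≤ 1. Since G has at least one edge (e.g. 2–1), it is not an edgeless graph, so tw(G) ≥ 1. The upper and lower bounds meet at 1, so that is the treewidth.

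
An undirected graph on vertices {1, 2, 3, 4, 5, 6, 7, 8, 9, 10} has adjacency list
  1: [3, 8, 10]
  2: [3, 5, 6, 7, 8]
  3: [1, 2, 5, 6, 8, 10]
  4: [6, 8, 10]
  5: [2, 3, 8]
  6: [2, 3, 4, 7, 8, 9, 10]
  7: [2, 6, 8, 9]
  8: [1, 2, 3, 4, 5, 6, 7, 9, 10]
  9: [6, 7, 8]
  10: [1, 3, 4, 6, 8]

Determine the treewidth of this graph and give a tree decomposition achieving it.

The largest bag has 4 vertices, giving width 3; this decomposition certifies tw(G) ≤ 3. Conversely, {1, 3, 8, 10} is a clique of size 4, and the vertices of any clique must share a bag in every tree decomposition; so some bag has ≥ 4 vertices and tw(G) ≥ 3. The upper and lower bounds meet at 3, so that is the treewidth.

Treewidth 3.
One optimal decomposition is:
Bags: B1 = {3, 6, 8, 10}  B2 = {1, 3, 8, 10}  B3 = {2, 3, 6, 8}  B4 = {2, 6, 7, 8}  B5 = {6, 7, 8, 9}  B6 = {2, 3, 5, 8}  B7 = {4, 6, 8, 10}
Tree: B1–B2, B1–B3, B3–B4, B4–B5, B3–B6, B1–B7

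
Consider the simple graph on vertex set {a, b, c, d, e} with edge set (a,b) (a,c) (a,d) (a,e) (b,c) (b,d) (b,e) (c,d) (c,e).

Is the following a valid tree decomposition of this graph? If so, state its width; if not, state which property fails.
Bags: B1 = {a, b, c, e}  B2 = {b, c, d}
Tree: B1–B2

No — edge (a,d) lies in no bag.

A tree decomposition must satisfy three properties: every vertex lies in some bag; for every edge, both endpoints lie together in some bag; and for every vertex, the bags containing it form a connected subtree. Here edge (a,d) lies in no bag, so the decomposition is invalid.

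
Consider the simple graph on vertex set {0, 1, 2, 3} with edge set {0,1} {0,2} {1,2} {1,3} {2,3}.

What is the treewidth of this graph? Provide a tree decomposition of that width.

The largest bag has 3 vertices, giving width 2; this decomposition certifies tw(G) ≤ 2. For the lower bound, the 3 vertices {0, 1, 2} are pairwise adjacent, and any tree decomposition puts a clique entirely inside one bag — forcing width ≥ 2. The upper and lower bounds meet at 2, so that is the treewidth.

Treewidth 2.
One such decomposition:
Bags: B1 = {0, 1, 2}  B2 = {1, 2, 3}
Tree: B1–B2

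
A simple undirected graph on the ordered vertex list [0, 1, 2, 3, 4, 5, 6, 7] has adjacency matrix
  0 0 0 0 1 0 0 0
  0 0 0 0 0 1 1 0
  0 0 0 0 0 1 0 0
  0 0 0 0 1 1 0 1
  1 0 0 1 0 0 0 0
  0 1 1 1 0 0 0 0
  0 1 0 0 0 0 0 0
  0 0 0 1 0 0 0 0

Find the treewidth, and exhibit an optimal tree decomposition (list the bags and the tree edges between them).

Every bag has size at most 2, so the width is 2 − 1 = 1 and tw(G) ≤ 1. Since G has at least one edge (e.g. 3–5), it is not an edgeless graph, so tw(G) ≥ 1. Combining the bounds, tw(G) = 1.

Treewidth 1.
One such decomposition:
Bags: B1 = {3, 5}  B2 = {1, 5}  B3 = {1, 6}  B4 = {3, 4}  B5 = {0, 4}  B6 = {3, 7}  B7 = {2, 5}
Tree: B1–B2, B2–B3, B1–B4, B4–B5, B4–B6, B2–B7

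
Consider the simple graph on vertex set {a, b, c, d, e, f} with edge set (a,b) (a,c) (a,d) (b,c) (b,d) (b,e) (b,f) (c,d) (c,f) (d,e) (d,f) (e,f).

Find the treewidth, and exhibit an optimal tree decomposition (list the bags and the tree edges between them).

Every bag has size at most 4, so the width is 4 − 1 = 3 and tw(G) ≤ 3. For the lower bound, the 4 vertices {b, d, e, f} are pairwise adjacent, and any tree decomposition puts a clique entirely inside one bag — forcing width ≥ 3. Combining the bounds, tw(G) = 3.

Treewidth 3.
One such decomposition:
Bags: B1 = {a, b, c, d}  B2 = {b, c, d, f}  B3 = {b, d, e, f}
Tree: B1–B2, B2–B3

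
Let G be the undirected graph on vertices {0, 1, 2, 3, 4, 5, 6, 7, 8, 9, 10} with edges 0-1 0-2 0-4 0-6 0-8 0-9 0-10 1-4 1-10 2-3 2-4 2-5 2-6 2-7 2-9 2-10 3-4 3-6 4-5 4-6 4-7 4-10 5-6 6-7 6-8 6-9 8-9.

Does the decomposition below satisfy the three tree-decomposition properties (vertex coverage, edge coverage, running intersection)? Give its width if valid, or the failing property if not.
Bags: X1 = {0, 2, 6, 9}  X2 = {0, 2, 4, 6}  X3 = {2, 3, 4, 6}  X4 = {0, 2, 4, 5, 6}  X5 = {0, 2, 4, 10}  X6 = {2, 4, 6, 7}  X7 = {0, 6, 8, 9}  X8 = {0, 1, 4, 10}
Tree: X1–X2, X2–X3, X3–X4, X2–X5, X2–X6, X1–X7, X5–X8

A tree decomposition must satisfy three properties: every vertex lies in some bag; for every edge, both endpoints lie together in some bag; and for every vertex, the bags containing it form a connected subtree. Here bags containing vertex 0 are not connected in the tree, so the decomposition is invalid.

No — bags containing vertex 0 are not connected in the tree.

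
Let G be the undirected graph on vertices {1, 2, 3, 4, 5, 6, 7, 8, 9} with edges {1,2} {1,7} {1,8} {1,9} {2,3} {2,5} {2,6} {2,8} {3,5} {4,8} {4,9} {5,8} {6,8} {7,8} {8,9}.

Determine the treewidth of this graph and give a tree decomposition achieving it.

Treewidth 2.
Bags: B1 = {2, 5, 8}  B2 = {1, 2, 8}  B3 = {1, 7, 8}  B4 = {1, 8, 9}  B5 = {2, 6, 8}  B6 = {4, 8, 9}  B7 = {2, 3, 5}
Tree: B1–B2, B2–B3, B2–B4, B1–B5, B4–B6, B1–B7

Each bag holds 3 vertices, so the decomposition has width 2, which upper-bounds the treewidth. For the lower bound, the 3 vertices {1, 8, 9} are pairwise adjacent, and any tree decomposition puts a clique entirely inside one bag — forcing width ≥ 2. Therefore the treewidth is 2.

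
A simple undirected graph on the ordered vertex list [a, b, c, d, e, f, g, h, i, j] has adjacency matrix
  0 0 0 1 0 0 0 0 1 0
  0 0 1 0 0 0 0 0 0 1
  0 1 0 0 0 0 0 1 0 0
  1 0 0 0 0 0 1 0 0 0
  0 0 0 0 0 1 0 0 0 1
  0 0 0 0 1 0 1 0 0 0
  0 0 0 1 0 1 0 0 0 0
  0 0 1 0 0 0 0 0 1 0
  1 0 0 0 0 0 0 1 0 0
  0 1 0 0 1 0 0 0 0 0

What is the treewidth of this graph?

2

A width-2 tree decomposition is:
Bags: B1 = {e, f, j}  B2 = {f, g, j}  B3 = {d, g, j}  B4 = {a, d, j}  B5 = {a, i, j}  B6 = {h, i, j}  B7 = {c, h, j}  B8 = {b, c, j}
Tree: B1–B2, B2–B3, B3–B4, B4–B5, B5–B6, B6–B7, B7–B8
The largest bag has 3 vertices, giving width 2; this decomposition certifies tw(G) ≤ 2. For the lower bound, G contains the cycle j–e–f–g–d–a–i–h–c–b–j, so G is not a forest; only forests have treewidth ≤ 1, hence tw(G) ≥ 2. Combining the bounds, tw(G) = 2.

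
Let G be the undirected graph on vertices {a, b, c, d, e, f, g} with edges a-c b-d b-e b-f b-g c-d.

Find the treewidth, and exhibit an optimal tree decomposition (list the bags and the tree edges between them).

Treewidth 1.
One optimal decomposition is:
Bags: B1 = {a, c}  B2 = {c, d}  B3 = {b, d}  B4 = {b, e}  B5 = {b, f}  B6 = {b, g}
Tree: B1–B2, B2–B3, B3–B4, B4–B5, B5–B6

Every bag has size at most 2, so the width is 2 − 1 = 1 and tw(G) ≤ 1. Any graph with an edge has treewidth ≥ 1, and G has the edge a–c. The upper and lower bounds meet at 1, so that is the treewidth.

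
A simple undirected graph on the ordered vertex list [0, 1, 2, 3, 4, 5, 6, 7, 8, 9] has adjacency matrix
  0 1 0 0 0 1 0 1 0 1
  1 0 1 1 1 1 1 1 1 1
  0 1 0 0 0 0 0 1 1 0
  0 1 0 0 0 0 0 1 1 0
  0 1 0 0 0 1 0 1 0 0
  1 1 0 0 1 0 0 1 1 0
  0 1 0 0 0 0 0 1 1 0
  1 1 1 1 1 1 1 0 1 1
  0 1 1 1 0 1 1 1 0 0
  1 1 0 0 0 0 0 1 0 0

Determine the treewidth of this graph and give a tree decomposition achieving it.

Every bag has size at most 4, so the width is 4 − 1 = 3 and tw(G) ≤ 3. On the other hand G contains the 4-clique {0, 1, 7, 9}. A clique must lie in a single bag of any decomposition, so no decomposition can have width below 3. Combining the bounds, tw(G) = 3.

Treewidth 3.
Bags: B1 = {0, 1, 7, 9}  B2 = {0, 1, 5, 7}  B3 = {1, 5, 7, 8}  B4 = {1, 6, 7, 8}  B5 = {1, 3, 7, 8}  B6 = {1, 4, 5, 7}  B7 = {1, 2, 7, 8}
Tree: B1–B2, B2–B3, B3–B4, B3–B5, B3–B6, B3–B7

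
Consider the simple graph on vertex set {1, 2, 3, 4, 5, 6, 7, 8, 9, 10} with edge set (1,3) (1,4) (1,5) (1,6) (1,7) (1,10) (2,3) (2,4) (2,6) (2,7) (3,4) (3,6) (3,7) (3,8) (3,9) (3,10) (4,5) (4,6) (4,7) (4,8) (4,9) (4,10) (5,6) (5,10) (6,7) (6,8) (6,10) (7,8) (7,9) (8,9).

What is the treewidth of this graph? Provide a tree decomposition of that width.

Treewidth 4.
Bags: B1 = {2, 3, 4, 6, 7}  B2 = {1, 3, 4, 6, 7}  B3 = {1, 3, 4, 6, 10}  B4 = {3, 4, 6, 7, 8}  B5 = {3, 4, 7, 8, 9}  B6 = {1, 4, 5, 6, 10}
Tree: B1–B2, B2–B3, B2–B4, B4–B5, B3–B6

Every bag has size at most 5, so the width is 5 − 1 = 4 and tw(G) ≤ 4. On the other hand G contains the 5-clique {3, 4, 7, 8, 9}. A clique must lie in a single bag of any decomposition, so no decomposition can have width below 4. Hence tw(G) = 4 exactly.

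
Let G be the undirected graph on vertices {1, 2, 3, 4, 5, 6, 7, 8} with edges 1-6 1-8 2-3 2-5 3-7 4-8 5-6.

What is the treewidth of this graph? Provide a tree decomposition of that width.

Each bag holds 2 vertices, so the decomposition has width 1, which upper-bounds the treewidth. Any graph with an edge has treewidth ≥ 1, and G has the edge 4–8. Therefore the treewidth is 1.

Treewidth 1.
Bags: B1 = {4, 8}  B2 = {1, 8}  B3 = {1, 6}  B4 = {5, 6}  B5 = {2, 5}  B6 = {2, 3}  B7 = {3, 7}
Tree: B1–B2, B2–B3, B3–B4, B4–B5, B5–B6, B6–B7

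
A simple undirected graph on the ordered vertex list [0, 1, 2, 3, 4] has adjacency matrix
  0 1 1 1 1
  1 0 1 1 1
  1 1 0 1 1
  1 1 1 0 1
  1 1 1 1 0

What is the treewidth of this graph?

4

A width-4 tree decomposition is:
Bags: B1 = {0, 1, 2, 3, 4}
Tree: (single bag)
A single bag containing all 5 vertices is trivially a valid decomposition of width 4. Conversely, {0, 1, 2, 3, 4} is a clique of size 5, and the vertices of any clique must share a bag in every tree decomposition; so some bag has ≥ 5 vertices and tw(G) ≥ 4. Combining the bounds, tw(G) = 4.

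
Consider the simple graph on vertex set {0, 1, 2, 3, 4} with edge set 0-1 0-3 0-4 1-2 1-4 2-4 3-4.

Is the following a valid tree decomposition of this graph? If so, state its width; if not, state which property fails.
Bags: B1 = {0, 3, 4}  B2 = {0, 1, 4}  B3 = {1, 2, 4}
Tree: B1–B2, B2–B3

Every vertex of G appears in some bag (union = {0, 1, 2, 3, 4}); every edge is covered by a bag; and for each vertex v the set of bags containing v is connected in the bag tree. The decomposition is therefore valid. The largest bag has 3 vertices, so the width is 2.

Yes; width 2.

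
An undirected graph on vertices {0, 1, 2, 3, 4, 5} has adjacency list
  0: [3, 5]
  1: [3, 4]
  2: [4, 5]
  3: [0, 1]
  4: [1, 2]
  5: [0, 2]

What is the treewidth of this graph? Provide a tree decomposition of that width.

The largest bag has 3 vertices, giving width 2; this decomposition certifies tw(G) ≤ 2. For the lower bound, G contains the cycle 5–0–3–1–4–2–5, so G is not a forest; only forests have treewidth ≤ 1, hence tw(G) ≥ 2. Combining the bounds, tw(G) = 2.

Treewidth 2.
One such decomposition:
Bags: B1 = {0, 3, 5}  B2 = {1, 3, 5}  B3 = {1, 4, 5}  B4 = {2, 4, 5}
Tree: B1–B2, B2–B3, B3–B4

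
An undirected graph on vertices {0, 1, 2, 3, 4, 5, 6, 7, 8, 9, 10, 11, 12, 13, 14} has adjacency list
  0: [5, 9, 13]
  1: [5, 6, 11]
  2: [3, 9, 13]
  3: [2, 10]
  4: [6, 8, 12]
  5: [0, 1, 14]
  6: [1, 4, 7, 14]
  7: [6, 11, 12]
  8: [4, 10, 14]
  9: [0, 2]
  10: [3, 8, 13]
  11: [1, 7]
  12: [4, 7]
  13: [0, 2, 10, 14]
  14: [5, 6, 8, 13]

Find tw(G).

A width-3 tree decomposition is:
Bags: B1 = {4, 7, 11, 12}  B2 = {4, 6, 7, 11}  B3 = {1, 4, 6, 11}  B4 = {1, 4, 6, 8}  B5 = {1, 6, 8, 14}  B6 = {1, 5, 8, 14}  B7 = {5, 8, 10, 14}  B8 = {5, 10, 13, 14}  B9 = {0, 5, 10, 13}  B10 = {0, 3, 10, 13}  B11 = {0, 2, 3, 13}  B12 = {0, 2, 3, 9}
Tree: B1–B2, B2–B3, B3–B4, B4–B5, B5–B6, B6–B7, B7–B8, B8–B9, B9–B10, B10–B11, B11–B12
The largest bag has 4 vertices, giving width 3; this decomposition certifies tw(G) ≤ 3. For the lower bound: the 4 vertex sets {7,11,12}, {4}, {6}, {1,5,8,14} are disjoint, each induces a connected subgraph, and every pair is joined by at least one edge of G. Contracting each set to a single vertex therefore yields K_{4} as a minor, and since treewidth is minor-monotone, tw(G) ≥ tw(K_{4}) = 3. Therefore the treewidth is 3.

3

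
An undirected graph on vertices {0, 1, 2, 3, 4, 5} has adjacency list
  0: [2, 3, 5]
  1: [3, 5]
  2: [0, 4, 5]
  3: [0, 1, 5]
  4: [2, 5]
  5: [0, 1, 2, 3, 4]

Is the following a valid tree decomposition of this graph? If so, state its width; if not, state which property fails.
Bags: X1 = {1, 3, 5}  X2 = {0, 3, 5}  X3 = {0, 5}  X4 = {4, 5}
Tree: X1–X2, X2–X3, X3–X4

A tree decomposition must satisfy three properties: every vertex lies in some bag; for every edge, both endpoints lie together in some bag; and for every vertex, the bags containing it form a connected subtree. Here vertex 2 appears in no bag, so the decomposition is invalid.

No — vertex 2 appears in no bag.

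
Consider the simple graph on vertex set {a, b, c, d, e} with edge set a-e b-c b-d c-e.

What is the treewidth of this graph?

1

A width-1 tree decomposition is:
Bags: B1 = {b, d}  B2 = {b, c}  B3 = {c, e}  B4 = {a, e}
Tree: B1–B2, B2–B3, B3–B4
The largest bag has 2 vertices, giving width 1; this decomposition certifies tw(G) ≤ 1. Any graph with an edge has treewidth ≥ 1, and G has the edge b–d. Hence tw(G) = 1 exactly.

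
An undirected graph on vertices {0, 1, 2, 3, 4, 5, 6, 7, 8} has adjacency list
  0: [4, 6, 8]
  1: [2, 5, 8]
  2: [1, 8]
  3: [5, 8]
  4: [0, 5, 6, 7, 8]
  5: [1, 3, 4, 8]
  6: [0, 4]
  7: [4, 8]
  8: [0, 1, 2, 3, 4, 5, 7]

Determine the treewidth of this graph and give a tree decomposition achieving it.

The largest bag has 3 vertices, giving width 2; this decomposition certifies tw(G) ≤ 2. On the other hand G contains the 3-clique {1, 2, 8}. A clique must lie in a single bag of any decomposition, so no decomposition can have width below 2. Hence tw(G) = 2 exactly.

Treewidth 2.
One optimal decomposition is:
Bags: B1 = {1, 5, 8}  B2 = {3, 5, 8}  B3 = {4, 5, 8}  B4 = {4, 7, 8}  B5 = {0, 4, 8}  B6 = {1, 2, 8}  B7 = {0, 4, 6}
Tree: B1–B2, B2–B3, B3–B4, B4–B5, B1–B6, B5–B7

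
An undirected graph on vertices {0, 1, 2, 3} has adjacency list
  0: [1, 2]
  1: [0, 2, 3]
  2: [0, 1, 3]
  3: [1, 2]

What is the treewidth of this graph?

2

A width-2 tree decomposition is:
Bags: B1 = {0, 1, 2}  B2 = {1, 2, 3}
Tree: B1–B2
Every bag has size at most 3, so the width is 3 − 1 = 2 and tw(G) ≤ 2. For the lower bound, the 3 vertices {0, 1, 2} are pairwise adjacent, and any tree decomposition puts a clique entirely inside one bag — forcing width ≥ 2. Combining the bounds, tw(G) = 2.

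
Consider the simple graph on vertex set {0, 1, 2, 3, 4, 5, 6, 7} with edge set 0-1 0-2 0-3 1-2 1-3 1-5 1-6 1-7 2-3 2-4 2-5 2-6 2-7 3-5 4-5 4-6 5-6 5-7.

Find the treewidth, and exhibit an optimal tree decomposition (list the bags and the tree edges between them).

Every bag has size at most 4, so the width is 4 − 1 = 3 and tw(G) ≤ 3. Conversely, {0, 1, 2, 3} is a clique of size 4, and the vertices of any clique must share a bag in every tree decomposition; so some bag has ≥ 4 vertices and tw(G) ≥ 3. Therefore the treewidth is 3.

Treewidth 3.
One such decomposition:
Bags: B1 = {2, 4, 5, 6}  B2 = {1, 2, 5, 6}  B3 = {1, 2, 5, 7}  B4 = {1, 2, 3, 5}  B5 = {0, 1, 2, 3}
Tree: B1–B2, B2–B3, B2–B4, B4–B5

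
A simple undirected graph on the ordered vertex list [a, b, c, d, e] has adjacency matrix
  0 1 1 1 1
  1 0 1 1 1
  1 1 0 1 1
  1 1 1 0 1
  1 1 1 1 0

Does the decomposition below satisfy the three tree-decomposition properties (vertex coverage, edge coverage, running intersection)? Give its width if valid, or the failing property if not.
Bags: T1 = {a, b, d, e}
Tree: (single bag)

A tree decomposition must satisfy three properties: every vertex lies in some bag; for every edge, both endpoints lie together in some bag; and for every vertex, the bags containing it form a connected subtree. Here vertex c appears in no bag, so the decomposition is invalid.

No — vertex c appears in no bag.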